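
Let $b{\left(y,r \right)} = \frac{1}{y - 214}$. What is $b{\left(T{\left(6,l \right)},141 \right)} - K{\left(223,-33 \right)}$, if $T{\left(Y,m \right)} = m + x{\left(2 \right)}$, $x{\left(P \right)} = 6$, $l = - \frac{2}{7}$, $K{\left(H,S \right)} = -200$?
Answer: $\frac{291593}{1458} \approx 200.0$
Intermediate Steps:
$l = - \frac{2}{7}$ ($l = \left(-2\right) \frac{1}{7} = - \frac{2}{7} \approx -0.28571$)
$T{\left(Y,m \right)} = 6 + m$ ($T{\left(Y,m \right)} = m + 6 = 6 + m$)
$b{\left(y,r \right)} = \frac{1}{-214 + y}$
$b{\left(T{\left(6,l \right)},141 \right)} - K{\left(223,-33 \right)} = \frac{1}{-214 + \left(6 - \frac{2}{7}\right)} - -200 = \frac{1}{-214 + \frac{40}{7}} + 200 = \frac{1}{- \frac{1458}{7}} + 200 = - \frac{7}{1458} + 200 = \frac{291593}{1458}$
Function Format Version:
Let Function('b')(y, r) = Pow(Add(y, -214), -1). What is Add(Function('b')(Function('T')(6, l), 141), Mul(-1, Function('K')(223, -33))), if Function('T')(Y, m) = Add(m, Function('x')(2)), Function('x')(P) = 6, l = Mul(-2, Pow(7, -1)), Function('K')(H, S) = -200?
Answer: Rational(291593, 1458) ≈ 200.00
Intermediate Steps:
l = Rational(-2, 7) (l = Mul(-2, Rational(1, 7)) = Rational(-2, 7) ≈ -0.28571)
Function('T')(Y, m) = Add(6, m) (Function('T')(Y, m) = Add(m, 6) = Add(6, m))
Function('b')(y, r) = Pow(Add(-214, y), -1)
Add(Function('b')(Function('T')(6, l), 141), Mul(-1, Function('K')(223, -33))) = Add(Pow(Add(-214, Add(6, Rational(-2, 7))), -1), Mul(-1, -200)) = Add(Pow(Add(-214, Rational(40, 7)), -1), 200) = Add(Pow(Rational(-1458, 7), -1), 200) = Add(Rational(-7, 1458), 200) = Rational(291593, 1458)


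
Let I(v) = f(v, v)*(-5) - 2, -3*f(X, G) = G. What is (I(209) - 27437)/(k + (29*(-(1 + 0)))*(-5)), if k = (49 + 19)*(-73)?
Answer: 81272/14457 ≈ 5.6216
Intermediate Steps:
f(X, G) = -G/3
I(v) = -2 + 5*v/3 (I(v) = -v/3*(-5) - 2 = 5*v/3 - 2 = -2 + 5*v/3)
k = -4964 (k = 68*(-73) = -4964)
(I(209) - 27437)/(k + (29*(-(1 + 0)))*(-5)) = ((-2 + (5/3)*209) - 27437)/(-4964 + (29*(-(1 + 0)))*(-5)) = ((-2 + 1045/3) - 27437)/(-4964 + (29*(-1*1))*(-5)) = (1039/3 - 27437)/(-4964 + (29*(-1))*(-5)) = -81272/(3*(-4964 - 29*(-5))) = -81272/(3*(-4964 + 145)) = -81272/3/(-4819) = -81272/3*(-1/4819) = 81272/14457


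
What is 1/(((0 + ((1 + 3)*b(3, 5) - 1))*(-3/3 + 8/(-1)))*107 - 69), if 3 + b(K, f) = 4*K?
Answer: -1/33774 ≈ -2.9609e-5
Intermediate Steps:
b(K, f) = -3 + 4*K
1/(((0 + ((1 + 3)*b(3, 5) - 1))*(-3/3 + 8/(-1)))*107 - 69) = 1/(((0 + ((1 + 3)*(-3 + 4*3) - 1))*(-3/3 + 8/(-1)))*107 - 69) = 1/(((0 + (4*(-3 + 12) - 1))*(-3*1/3 + 8*(-1)))*107 - 69) = 1/(((0 + (4*9 - 1))*(-1 - 8))*107 - 69) = 1/(((0 + (36 - 1))*(-9))*107 - 69) = 1/(((0 + 35)*(-9))*107 - 69) = 1/((35*(-9))*107 - 69) = 1/(-315*107 - 69) = 1/(-33705 - 69) = 1/(-33774) = -1/33774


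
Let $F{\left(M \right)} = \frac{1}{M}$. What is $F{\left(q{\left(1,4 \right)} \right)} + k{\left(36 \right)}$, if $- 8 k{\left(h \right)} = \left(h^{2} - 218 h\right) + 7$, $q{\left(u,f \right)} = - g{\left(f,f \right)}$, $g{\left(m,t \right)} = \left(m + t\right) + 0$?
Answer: $818$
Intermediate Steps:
$g{\left(m,t \right)} = m + t$
$q{\left(u,f \right)} = - 2 f$ ($q{\left(u,f \right)} = - (f + f) = - 2 f$)
$k{\left(h \right)} = - \frac{7}{8} - \frac{h^{2}}{8} + \frac{109 h}{4}$ ($k{\left(h \right)} = - \frac{\left(h^{2} - 218 h\right) + 7}{8} = - \frac{7 + h^{2} - 218 h}{8} = - \frac{7}{8} - \frac{h^{2}}{8} + \frac{109 h}{4}$)
$F{\left(q{\left(1,4 \right)} \right)} + k{\left(36 \right)} = \frac{1}{\left(-2\right) 4} - \left(- \frac{7841}{8} + 162\right) = \frac{1}{-8} - - \frac{6545}{8} = - \frac{1}{8} - - \frac{6545}{8} = - \frac{1}{8} + \frac{6545}{8} = 818$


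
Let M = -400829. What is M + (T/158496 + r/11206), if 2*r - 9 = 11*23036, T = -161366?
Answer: -13690319016305/34155888 ≈ -4.0082e+5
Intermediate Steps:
r = 253405/2 (r = 9/2 + (11*23036)/2 = 9/2 + (1/2)*253396 = 9/2 + 126698 = 253405/2 ≈ 1.2670e+5)
M + (T/158496 + r/11206) = -400829 + (-161366/158496 + (253405/2)/11206) = -400829 + (-161366*1/158496 + (253405/2)*(1/11206)) = -400829 + (-80683/79248 + 253405/22412) = -400829 + 351414847/34155888 = -13690319016305/34155888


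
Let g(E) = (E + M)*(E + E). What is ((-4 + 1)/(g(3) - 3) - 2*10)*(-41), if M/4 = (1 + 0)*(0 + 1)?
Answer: 10701/13 ≈ 823.15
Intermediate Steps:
M = 4 (M = 4*((1 + 0)*(0 + 1)) = 4*(1*1) = 4*1 = 4)
g(E) = 2*E*(4 + E) (g(E) = (E + 4)*(E + E) = (4 + E)*(2*E) = 2*E*(4 + E))
((-4 + 1)/(g(3) - 3) - 2*10)*(-41) = ((-4 + 1)/(2*3*(4 + 3) - 3) - 2*10)*(-41) = (-3/(2*3*7 - 3) - 20)*(-41) = (-3/(42 - 3) - 20)*(-41) = (-3/39 - 20)*(-41) = (-3*1/39 - 20)*(-41) = (-1/13 - 20)*(-41) = -261/13*(-41) = 10701/13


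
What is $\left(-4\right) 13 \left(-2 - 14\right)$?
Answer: $832$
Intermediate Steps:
$\left(-4\right) 13 \left(-2 - 14\right) = - 52 \left(-2 - 14\right) = \left(-52\right) \left(-16\right) = 832$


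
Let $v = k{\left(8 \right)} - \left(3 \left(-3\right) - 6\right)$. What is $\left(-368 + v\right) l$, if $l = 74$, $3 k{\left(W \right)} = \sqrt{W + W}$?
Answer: $- \frac{78070}{3} \approx -26023.0$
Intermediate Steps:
$k{\left(W \right)} = \frac{\sqrt{2} \sqrt{W}}{3}$ ($k{\left(W \right)} = \frac{\sqrt{W + W}}{3} = \frac{\sqrt{2 W}}{3} = \frac{\sqrt{2} \sqrt{W}}{3}$)
$v = \frac{49}{3}$ ($v = \frac{\sqrt{2} \sqrt{8}}{3} - \left(3 \left(-3\right) - 6\right) = \frac{\sqrt{2} \cdot 2 \sqrt{2}}{3} - \left(-9 - 6\right) = \frac{4}{3} - -15 = \frac{4}{3} + 15 = \frac{49}{3} \approx 16.333$)
$\left(-368 + v\right) l = \left(-368 + \frac{49}{3}\right) 74 = \left(- \frac{1055}{3}\right) 74 = - \frac{78070}{3}$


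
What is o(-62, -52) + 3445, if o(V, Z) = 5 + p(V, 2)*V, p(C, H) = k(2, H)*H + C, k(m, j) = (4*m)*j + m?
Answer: 5062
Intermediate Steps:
k(m, j) = m + 4*j*m (k(m, j) = 4*j*m + m = m + 4*j*m)
p(C, H) = C + H*(2 + 8*H) (p(C, H) = (2*(1 + 4*H))*H + C = (2 + 8*H)*H + C = H*(2 + 8*H) + C = C + H*(2 + 8*H))
o(V, Z) = 5 + V*(36 + V) (o(V, Z) = 5 + (V + 2*2*(1 + 4*2))*V = 5 + (V + 2*2*(1 + 8))*V = 5 + (V + 2*2*9)*V = 5 + (V + 36)*V = 5 + (36 + V)*V = 5 + V*(36 + V))
o(-62, -52) + 3445 = (5 - 62*(36 - 62)) + 3445 = (5 - 62*(-26)) + 3445 = (5 + 1612) + 3445 = 1617 + 3445 = 5062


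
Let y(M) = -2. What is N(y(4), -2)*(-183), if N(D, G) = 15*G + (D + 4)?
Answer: 5124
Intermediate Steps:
N(D, G) = 4 + D + 15*G (N(D, G) = 15*G + (4 + D) = 4 + D + 15*G)
N(y(4), -2)*(-183) = (4 - 2 + 15*(-2))*(-183) = (4 - 2 - 30)*(-183) = -28*(-183) = 5124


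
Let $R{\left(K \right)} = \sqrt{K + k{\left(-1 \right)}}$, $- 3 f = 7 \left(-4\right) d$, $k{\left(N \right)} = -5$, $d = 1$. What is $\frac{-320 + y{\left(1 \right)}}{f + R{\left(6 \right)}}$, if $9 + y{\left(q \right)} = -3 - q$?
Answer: $- \frac{999}{31} \approx -32.226$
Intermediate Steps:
$y{\left(q \right)} = -12 - q$ ($y{\left(q \right)} = -9 - \left(3 + q\right) = -12 - q$)
$f = \frac{28}{3}$ ($f = - \frac{7 \left(-4\right) 1}{3} = - \frac{\left(-28\right) 1}{3} = \left(- \frac{1}{3}\right) \left(-28\right) = \frac{28}{3} \approx 9.3333$)
$R{\left(K \right)} = \sqrt{-5 + K}$ ($R{\left(K \right)} = \sqrt{K - 5} = \sqrt{-5 + K}$)
$\frac{-320 + y{\left(1 \right)}}{f + R{\left(6 \right)}} = \frac{-320 - 13}{\frac{28}{3} + \sqrt{-5 + 6}} = \frac{-320 - 13}{\frac{28}{3} + \sqrt{1}} = \frac{-320 - 13}{\frac{28}{3} + 1} = - \frac{333}{\frac{31}{3}} = \left(-333\right) \frac{3}{31} = - \frac{999}{31}$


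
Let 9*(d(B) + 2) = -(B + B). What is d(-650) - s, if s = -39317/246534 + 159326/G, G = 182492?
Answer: 2391202529759/16871431023 ≈ 141.73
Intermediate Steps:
d(B) = -2 - 2*B/9 (d(B) = -2 + (-(B + B))/9 = -2 + (-2*B)/9 = -2 - 2*B/9)
s = 4013029765/5623810341 (s = -39317/246534 + 159326/182492 = -39317*1/246534 + 159326*(1/182492) = -39317/246534 + 79663/91246 = 4013029765/5623810341 ≈ 0.71358)
d(-650) - s = (-2 - 2/9*(-650)) - 1*4013029765/5623810341 = (-2 + 1300/9) - 4013029765/5623810341 = 1282/9 - 4013029765/5623810341 = 2391202529759/16871431023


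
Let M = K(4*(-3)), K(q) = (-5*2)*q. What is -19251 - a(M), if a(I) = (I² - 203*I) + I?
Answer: -9411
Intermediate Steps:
K(q) = -10*q
M = 120 (M = -40*(-3) = -10*(-12) = 120)
a(I) = I² - 202*I
-19251 - a(M) = -19251 - 120*(-202 + 120) = -19251 - 120*(-82) = -19251 - 1*(-9840) = -19251 + 9840 = -9411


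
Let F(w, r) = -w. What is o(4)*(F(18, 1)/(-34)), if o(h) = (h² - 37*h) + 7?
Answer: -1125/17 ≈ -66.177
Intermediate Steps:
o(h) = 7 + h² - 37*h
o(4)*(F(18, 1)/(-34)) = (7 + 4² - 37*4)*(-1*18/(-34)) = (7 + 16 - 148)*(-18*(-1/34)) = -125*9/17 = -1125/17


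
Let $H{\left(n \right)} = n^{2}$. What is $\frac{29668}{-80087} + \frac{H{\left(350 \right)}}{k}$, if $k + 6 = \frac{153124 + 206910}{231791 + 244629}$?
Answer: $- \frac{2337033785616324}{100048124141} \approx -23359.0$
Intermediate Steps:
$k = - \frac{1249243}{238210}$ ($k = -6 + \frac{153124 + 206910}{231791 + 244629} = -6 + \frac{360034}{476420} = -6 + 360034 \cdot \frac{1}{476420} = -6 + \frac{180017}{238210} = - \frac{1249243}{238210} \approx -5.2443$)
$\frac{29668}{-80087} + \frac{H{\left(350 \right)}}{k} = \frac{29668}{-80087} + \frac{350^{2}}{- \frac{1249243}{238210}} = 29668 \left(- \frac{1}{80087}\right) + 122500 \left(- \frac{238210}{1249243}\right) = - \frac{29668}{80087} - \frac{29180725000}{1249243} = - \frac{2337033785616324}{100048124141}$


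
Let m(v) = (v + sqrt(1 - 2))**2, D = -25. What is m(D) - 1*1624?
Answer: -1624 + (25 - I)**2 ≈ -1000.0 - 50.0*I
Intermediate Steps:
m(v) = (I + v)**2 (m(v) = (v + sqrt(-1))**2 = (v + I)**2 = (I + v)**2)
m(D) - 1*1624 = (I - 25)**2 - 1*1624 = (-25 + I)**2 - 1624 = -1624 + (-25 + I)**2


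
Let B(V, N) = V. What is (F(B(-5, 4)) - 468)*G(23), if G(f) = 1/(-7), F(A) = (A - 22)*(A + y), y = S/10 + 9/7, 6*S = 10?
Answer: 5211/98 ≈ 53.173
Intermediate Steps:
S = 5/3 (S = (⅙)*10 = 5/3 ≈ 1.6667)
y = 61/42 (y = (5/3)/10 + 9/7 = (5/3)*(⅒) + 9*(⅐) = ⅙ + 9/7 = 61/42 ≈ 1.4524)
F(A) = (-22 + A)*(61/42 + A) (F(A) = (A - 22)*(A + 61/42) = (-22 + A)*(61/42 + A))
G(f) = -⅐
(F(B(-5, 4)) - 468)*G(23) = ((-671/21 + (-5)² - 863/42*(-5)) - 468)*(-⅐) = ((-671/21 + 25 + 4315/42) - 468)*(-⅐) = (1341/14 - 468)*(-⅐) = -5211/14*(-⅐) = 5211/98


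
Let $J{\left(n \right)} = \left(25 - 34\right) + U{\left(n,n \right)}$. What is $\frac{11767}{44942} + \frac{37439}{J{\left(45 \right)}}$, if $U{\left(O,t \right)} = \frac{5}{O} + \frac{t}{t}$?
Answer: $- \frac{15142416385}{3190882} \approx -4745.5$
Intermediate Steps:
$U{\left(O,t \right)} = 1 + \frac{5}{O}$ ($U{\left(O,t \right)} = \frac{5}{O} + 1 = 1 + \frac{5}{O}$)
$J{\left(n \right)} = -9 + \frac{5 + n}{n}$ ($J{\left(n \right)} = \left(25 - 34\right) + \frac{5 + n}{n} = -9 + \frac{5 + n}{n}$)
$\frac{11767}{44942} + \frac{37439}{J{\left(45 \right)}} = \frac{11767}{44942} + \frac{37439}{-8 + \frac{5}{45}} = 11767 \cdot \frac{1}{44942} + \frac{37439}{-8 + 5 \cdot \frac{1}{45}} = \frac{11767}{44942} + \frac{37439}{-8 + \frac{1}{9}} = \frac{11767}{44942} + \frac{37439}{- \frac{71}{9}} = \frac{11767}{44942} + 37439 \left(- \frac{9}{71}\right) = \frac{11767}{44942} - \frac{336951}{71} = - \frac{15142416385}{3190882}$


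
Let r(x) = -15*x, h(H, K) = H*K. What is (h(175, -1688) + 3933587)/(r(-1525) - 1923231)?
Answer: -1212729/633452 ≈ -1.9145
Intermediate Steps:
(h(175, -1688) + 3933587)/(r(-1525) - 1923231) = (175*(-1688) + 3933587)/(-15*(-1525) - 1923231) = (-295400 + 3933587)/(22875 - 1923231) = 3638187/(-1900356) = 3638187*(-1/1900356) = -1212729/633452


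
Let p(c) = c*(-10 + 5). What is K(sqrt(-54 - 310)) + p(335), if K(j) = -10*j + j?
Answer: -1675 - 18*I*sqrt(91) ≈ -1675.0 - 171.71*I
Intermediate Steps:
p(c) = -5*c (p(c) = c*(-5) = -5*c)
K(j) = -9*j
K(sqrt(-54 - 310)) + p(335) = -9*sqrt(-54 - 310) - 5*335 = -18*I*sqrt(91) - 1675 = -1675 - 18*I*sqrt(91)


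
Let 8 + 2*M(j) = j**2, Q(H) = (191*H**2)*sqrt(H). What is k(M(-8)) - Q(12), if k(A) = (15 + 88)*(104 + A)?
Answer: 13596 - 55008*sqrt(3) ≈ -81681.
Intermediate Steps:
Q(H) = 191*H**(5/2)
M(j) = -4 + j**2/2
k(A) = 10712 + 103*A (k(A) = 103*(104 + A) = 10712 + 103*A)
k(M(-8)) - Q(12) = (10712 + 103*(-4 + (1/2)*(-8)**2)) - 191*12**(5/2) = (10712 + 103*(-4 + (1/2)*64)) - 191*288*sqrt(3) = (10712 + 103*(-4 + 32)) - 55008*sqrt(3) = (10712 + 103*28) - 55008*sqrt(3) = (10712 + 2884) - 55008*sqrt(3) = 13596 - 55008*sqrt(3)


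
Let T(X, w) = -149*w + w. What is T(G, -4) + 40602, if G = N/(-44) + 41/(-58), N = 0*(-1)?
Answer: 41194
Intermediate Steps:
N = 0
G = -41/58 (G = 0/(-44) + 41/(-58) = 0*(-1/44) + 41*(-1/58) = 0 - 41/58 = -41/58 ≈ -0.70690)
T(X, w) = -148*w
T(G, -4) + 40602 = -148*(-4) + 40602 = 592 + 40602 = 41194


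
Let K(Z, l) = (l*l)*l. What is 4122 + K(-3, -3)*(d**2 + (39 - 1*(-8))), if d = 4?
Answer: 2421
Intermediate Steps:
K(Z, l) = l**3 (K(Z, l) = l**2*l = l**3)
4122 + K(-3, -3)*(d**2 + (39 - 1*(-8))) = 4122 + (-3)**3*(4**2 + (39 - 1*(-8))) = 4122 - 27*(16 + (39 + 8)) = 4122 - 27*(16 + 47) = 4122 - 27*63 = 4122 - 1701 = 2421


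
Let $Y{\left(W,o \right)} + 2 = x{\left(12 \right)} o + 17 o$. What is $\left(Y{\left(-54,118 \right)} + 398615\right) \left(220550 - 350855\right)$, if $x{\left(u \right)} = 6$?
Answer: $-52294914735$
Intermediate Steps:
$Y{\left(W,o \right)} = -2 + 23 o$ ($Y{\left(W,o \right)} = -2 + \left(6 o + 17 o\right) = -2 + 23 o$)
$\left(Y{\left(-54,118 \right)} + 398615\right) \left(220550 - 350855\right) = \left(\left(-2 + 23 \cdot 118\right) + 398615\right) \left(220550 - 350855\right) = \left(\left(-2 + 2714\right) + 398615\right) \left(-130305\right) = \left(2712 + 398615\right) \left(-130305\right) = 401327 \left(-130305\right) = -52294914735$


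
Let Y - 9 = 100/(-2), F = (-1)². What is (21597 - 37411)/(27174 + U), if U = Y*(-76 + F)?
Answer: -15814/30249 ≈ -0.52279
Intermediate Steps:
F = 1
Y = -41 (Y = 9 + 100/(-2) = 9 + 100*(-½) = 9 - 50 = -41)
U = 3075 (U = -41*(-76 + 1) = -41*(-75) = 3075)
(21597 - 37411)/(27174 + U) = (21597 - 37411)/(27174 + 3075) = -15814/30249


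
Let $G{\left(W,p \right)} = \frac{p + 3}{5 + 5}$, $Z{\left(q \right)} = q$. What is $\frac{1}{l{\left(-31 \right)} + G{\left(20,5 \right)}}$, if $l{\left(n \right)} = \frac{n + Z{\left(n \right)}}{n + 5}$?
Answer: $\frac{65}{207} \approx 0.31401$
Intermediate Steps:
$l{\left(n \right)} = \frac{2 n}{5 + n}$ ($l{\left(n \right)} = \frac{n + n}{n + 5} = \frac{2 n}{5 + n}$)
$G{\left(W,p \right)} = \frac{3}{10} + \frac{p}{10}$ ($G{\left(W,p \right)} = \frac{3 + p}{10} = \left(3 + p\right) \frac{1}{10} = \frac{3}{10} + \frac{p}{10}$)
$\frac{1}{l{\left(-31 \right)} + G{\left(20,5 \right)}} = \frac{1}{2 \left(-31\right) \frac{1}{5 - 31} + \left(\frac{3}{10} + \frac{1}{10} \cdot 5\right)} = \frac{1}{2 \left(-31\right) \frac{1}{-26} + \left(\frac{3}{10} + \frac{1}{2}\right)} = \frac{1}{2 \left(-31\right) \left(- \frac{1}{26}\right) + \frac{4}{5}} = \frac{1}{\frac{31}{13} + \frac{4}{5}} = \frac{1}{\frac{207}{65}} = \frac{65}{207}$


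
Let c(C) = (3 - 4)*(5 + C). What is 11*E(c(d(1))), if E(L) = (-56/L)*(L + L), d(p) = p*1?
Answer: -1232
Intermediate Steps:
d(p) = p
c(C) = -5 - C (c(C) = -(5 + C) = -5 - C)
E(L) = -112 (E(L) = (-56/L)*(2*L) = -112)
11*E(c(d(1))) = 11*(-112) = -1232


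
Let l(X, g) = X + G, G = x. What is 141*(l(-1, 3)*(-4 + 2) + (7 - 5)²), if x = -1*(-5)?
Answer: -564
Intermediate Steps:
x = 5
G = 5
l(X, g) = 5 + X (l(X, g) = X + 5 = 5 + X)
141*(l(-1, 3)*(-4 + 2) + (7 - 5)²) = 141*((5 - 1)*(-4 + 2) + (7 - 5)²) = 141*(4*(-2) + 2²) = 141*(-8 + 4) = 141*(-4) = -564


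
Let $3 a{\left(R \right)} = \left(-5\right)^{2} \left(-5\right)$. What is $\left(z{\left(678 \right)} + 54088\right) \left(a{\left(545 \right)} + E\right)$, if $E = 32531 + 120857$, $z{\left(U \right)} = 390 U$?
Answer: $\frac{146526101812}{3} \approx 4.8842 \cdot 10^{10}$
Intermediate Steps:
$E = 153388$
$a{\left(R \right)} = - \frac{125}{3}$ ($a{\left(R \right)} = \frac{\left(-5\right)^{2} \left(-5\right)}{3} = \frac{25 \left(-5\right)}{3} = \frac{1}{3} \left(-125\right) = - \frac{125}{3}$)
$\left(z{\left(678 \right)} + 54088\right) \left(a{\left(545 \right)} + E\right) = \left(390 \cdot 678 + 54088\right) \left(- \frac{125}{3} + 153388\right) = \left(264420 + 54088\right) \frac{460039}{3} = 318508 \cdot \frac{460039}{3} = \frac{146526101812}{3}$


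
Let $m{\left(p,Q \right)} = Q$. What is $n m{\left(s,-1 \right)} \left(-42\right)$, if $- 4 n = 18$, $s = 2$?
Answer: $-189$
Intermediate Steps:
$n = - \frac{9}{2}$ ($n = \left(- \frac{1}{4}\right) 18 = - \frac{9}{2} \approx -4.5$)
$n m{\left(s,-1 \right)} \left(-42\right) = \left(- \frac{9}{2}\right) \left(-1\right) \left(-42\right) = \frac{9}{2} \left(-42\right) = -189$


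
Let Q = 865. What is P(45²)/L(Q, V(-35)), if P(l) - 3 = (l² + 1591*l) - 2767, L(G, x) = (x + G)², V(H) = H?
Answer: 1829909/172225 ≈ 10.625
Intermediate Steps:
L(G, x) = (G + x)²
P(l) = -2764 + l² + 1591*l (P(l) = 3 + ((l² + 1591*l) - 2767) = 3 + (-2767 + l² + 1591*l) = -2764 + l² + 1591*l)
P(45²)/L(Q, V(-35)) = (-2764 + (45²)² + 1591*45²)/((865 - 35)²) = (-2764 + 2025² + 1591*2025)/(830²) = (-2764 + 4100625 + 3221775)/688900 = 7319636*(1/688900) = 1829909/172225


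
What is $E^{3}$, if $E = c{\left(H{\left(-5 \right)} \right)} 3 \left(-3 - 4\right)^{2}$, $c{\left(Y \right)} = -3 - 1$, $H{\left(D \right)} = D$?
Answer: $-203297472$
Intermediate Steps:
$c{\left(Y \right)} = -4$ ($c{\left(Y \right)} = -3 - 1 = -4$)
$E = -588$ ($E = \left(-4\right) 3 \left(-3 - 4\right)^{2} = - 12 \left(-7\right)^{2} = \left(-12\right) 49 = -588$)
$E^{3} = \left(-588\right)^{3} = -203297472$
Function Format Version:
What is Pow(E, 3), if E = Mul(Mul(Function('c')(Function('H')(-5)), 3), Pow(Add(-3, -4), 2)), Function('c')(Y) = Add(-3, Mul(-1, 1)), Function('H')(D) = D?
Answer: -203297472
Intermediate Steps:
Function('c')(Y) = -4 (Function('c')(Y) = Add(-3, -1) = -4)
E = -588 (E = Mul(Mul(-4, 3), Pow(Add(-3, -4), 2)) = Mul(-12, Pow(-7, 2)) = Mul(-12, 49) = -588)
Pow(E, 3) = Pow(-588, 3) = -203297472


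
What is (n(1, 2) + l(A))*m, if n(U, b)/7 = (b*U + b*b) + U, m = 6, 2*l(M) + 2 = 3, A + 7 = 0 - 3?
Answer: 297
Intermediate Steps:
A = -10 (A = -7 + (0 - 3) = -7 - 3 = -10)
l(M) = ½ (l(M) = -1 + (½)*3 = -1 + 3/2 = ½)
n(U, b) = 7*U + 7*b² + 7*U*b (n(U, b) = 7*((b*U + b*b) + U) = 7*((U*b + b²) + U) = 7*((b² + U*b) + U) = 7*(U + b² + U*b) = 7*U + 7*b² + 7*U*b)
(n(1, 2) + l(A))*m = ((7*1 + 7*2² + 7*1*2) + ½)*6 = ((7 + 7*4 + 14) + ½)*6 = ((7 + 28 + 14) + ½)*6 = (49 + ½)*6 = (99/2)*6 = 297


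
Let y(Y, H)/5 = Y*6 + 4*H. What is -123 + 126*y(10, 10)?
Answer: 62877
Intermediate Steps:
y(Y, H) = 20*H + 30*Y (y(Y, H) = 5*(Y*6 + 4*H) = 5*(6*Y + 4*H) = 5*(4*H + 6*Y) = 20*H + 30*Y)
-123 + 126*y(10, 10) = -123 + 126*(20*10 + 30*10) = -123 + 126*(200 + 300) = -123 + 126*500 = -123 + 63000 = 62877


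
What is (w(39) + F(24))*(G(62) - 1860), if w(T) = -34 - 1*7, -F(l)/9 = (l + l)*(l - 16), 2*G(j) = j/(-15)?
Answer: 97674707/15 ≈ 6.5116e+6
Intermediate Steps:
G(j) = -j/30 (G(j) = (j/(-15))/2 = (j*(-1/15))/2 = (-j/15)/2 = -j/30)
F(l) = -18*l*(-16 + l) (F(l) = -9*(l + l)*(l - 16) = -9*2*l*(-16 + l) = -18*l*(-16 + l))
w(T) = -41 (w(T) = -34 - 7 = -41)
(w(39) + F(24))*(G(62) - 1860) = (-41 + 18*24*(16 - 1*24))*(-1/30*62 - 1860) = (-41 + 18*24*(16 - 24))*(-31/15 - 1860) = (-41 + 18*24*(-8))*(-27931/15) = (-41 - 3456)*(-27931/15) = -3497*(-27931/15) = 97674707/15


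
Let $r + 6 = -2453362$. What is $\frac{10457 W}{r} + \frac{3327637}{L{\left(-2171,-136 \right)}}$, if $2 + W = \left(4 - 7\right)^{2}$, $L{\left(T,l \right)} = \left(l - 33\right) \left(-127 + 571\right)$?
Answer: $- \frac{2042352672895}{46022730312} \approx -44.377$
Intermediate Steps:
$L{\left(T,l \right)} = -14652 + 444 l$ ($L{\left(T,l \right)} = \left(-33 + l\right) 444 = -14652 + 444 l$)
$r = -2453368$ ($r = -6 - 2453362 = -2453368$)
$W = 7$ ($W = -2 + \left(4 - 7\right)^{2} = -2 + \left(-3\right)^{2} = -2 + 9 = 7$)
$\frac{10457 W}{r} + \frac{3327637}{L{\left(-2171,-136 \right)}} = \frac{10457 \cdot 7}{-2453368} + \frac{3327637}{-14652 + 444 \left(-136\right)} = 73199 \left(- \frac{1}{2453368}\right) + \frac{3327637}{-14652 - 60384} = - \frac{73199}{2453368} + \frac{3327637}{-75036} = - \frac{73199}{2453368} + 3327637 \left(- \frac{1}{75036}\right) = - \frac{73199}{2453368} - \frac{3327637}{75036} = - \frac{2042352672895}{46022730312}$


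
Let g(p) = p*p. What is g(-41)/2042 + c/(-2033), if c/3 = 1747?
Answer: -7284649/4151386 ≈ -1.7548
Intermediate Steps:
c = 5241 (c = 3*1747 = 5241)
g(p) = p²
g(-41)/2042 + c/(-2033) = (-41)²/2042 + 5241/(-2033) = 1681*(1/2042) + 5241*(-1/2033) = 1681/2042 - 5241/2033 = -7284649/4151386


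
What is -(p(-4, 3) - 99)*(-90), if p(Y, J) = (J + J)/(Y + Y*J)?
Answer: -35775/4 ≈ -8943.8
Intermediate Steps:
p(Y, J) = 2*J/(Y + J*Y) (p(Y, J) = (2*J)/(Y + J*Y) = 2*J/(Y + J*Y))
-(p(-4, 3) - 99)*(-90) = -(2*3/(-4*(1 + 3)) - 99)*(-90) = -(2*3*(-¼)/4 - 99)*(-90) = -(2*3*(-¼)*(¼) - 99)*(-90) = -(-3/8 - 99)*(-90) = -(-795)*(-90)/8 = -1*35775/4 = -35775/4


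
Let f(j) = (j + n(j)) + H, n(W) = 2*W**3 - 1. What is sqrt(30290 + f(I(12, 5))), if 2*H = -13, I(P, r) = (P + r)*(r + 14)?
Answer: sqrt(269708558)/2 ≈ 8211.4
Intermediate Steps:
I(P, r) = (14 + r)*(P + r) (I(P, r) = (P + r)*(14 + r) = (14 + r)*(P + r))
H = -13/2 (H = (1/2)*(-13) = -13/2 ≈ -6.5000)
n(W) = -1 + 2*W**3
f(j) = -15/2 + j + 2*j**3 (f(j) = (j + (-1 + 2*j**3)) - 13/2 = (-1 + j + 2*j**3) - 13/2 = -15/2 + j + 2*j**3)
sqrt(30290 + f(I(12, 5))) = sqrt(30290 + (-15/2 + (5**2 + 14*12 + 14*5 + 12*5) + 2*(5**2 + 14*12 + 14*5 + 12*5)**3)) = sqrt(30290 + (-15/2 + (25 + 168 + 70 + 60) + 2*(25 + 168 + 70 + 60)**3)) = sqrt(30290 + (-15/2 + 323 + 2*323**3)) = sqrt(30290 + (-15/2 + 323 + 2*33698267)) = sqrt(30290 + (-15/2 + 323 + 67396534)) = sqrt(30290 + 134793699/2) = sqrt(134854279/2) = sqrt(269708558)/2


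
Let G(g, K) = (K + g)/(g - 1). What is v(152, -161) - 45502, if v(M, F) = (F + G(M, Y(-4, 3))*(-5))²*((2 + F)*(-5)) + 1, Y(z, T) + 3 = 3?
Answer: 498663789294/22801 ≈ 2.1870e+7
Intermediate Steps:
Y(z, T) = 0 (Y(z, T) = -3 + 3 = 0)
G(g, K) = (K + g)/(-1 + g)
v(M, F) = 1 + (F - 5*M/(-1 + M))²*(-10 - 5*F) (v(M, F) = (F + ((0 + M)/(-1 + M))*(-5))²*((2 + F)*(-5)) + 1 = (F + (M/(-1 + M))*(-5))²*(-10 - 5*F) + 1 = (F - 5*M/(-1 + M))²*(-10 - 5*F) + 1 = 1 + (F - 5*M/(-1 + M))²*(-10 - 5*F))
v(152, -161) - 45502 = ((-1 + 152)² - 10*(-5*152 - 161*(-1 + 152))² - 5*(-161)*(-5*152 - 161*(-1 + 152))²)/(-1 + 152)² - 45502 = (151² - 10*(-760 - 161*151)² - 5*(-161)*(-760 - 161*151)²)/151² - 45502 = (22801 - 10*(-760 - 24311)² - 5*(-161)*(-760 - 24311)²)/22801 - 45502 = (22801 - 10*(-25071)² - 5*(-161)*(-25071)²)/22801 - 45502 = (22801 - 10*628555041 - 5*(-161)*628555041)/22801 - 45502 = (22801 - 6285550410 + 505986808005)/22801 - 45502 = (1/22801)*499701280396 - 45502 = 499701280396/22801 - 45502 = 498663789294/22801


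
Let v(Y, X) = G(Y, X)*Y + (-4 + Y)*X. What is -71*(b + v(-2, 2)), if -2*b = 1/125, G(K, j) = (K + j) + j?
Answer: 284071/250 ≈ 1136.3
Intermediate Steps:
G(K, j) = K + 2*j
v(Y, X) = X*(-4 + Y) + Y*(Y + 2*X) (v(Y, X) = (Y + 2*X)*Y + (-4 + Y)*X = Y*(Y + 2*X) + X*(-4 + Y) = X*(-4 + Y) + Y*(Y + 2*X))
b = -1/250 (b = -1/2/125 = -1/2*1/125 = -1/250 ≈ -0.0040000)
-71*(b + v(-2, 2)) = -71*(-1/250 + ((-2)**2 - 4*2 + 3*2*(-2))) = -71*(-1/250 + (4 - 8 - 12)) = -71*(-1/250 - 16) = -71*(-4001/250) = 284071/250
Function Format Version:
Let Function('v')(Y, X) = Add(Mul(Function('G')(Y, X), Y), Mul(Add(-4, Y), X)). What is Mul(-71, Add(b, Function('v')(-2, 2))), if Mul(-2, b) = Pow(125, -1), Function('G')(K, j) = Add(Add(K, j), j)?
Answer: Rational(284071, 250) ≈ 1136.3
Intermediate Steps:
Function('G')(K, j) = Add(K, Mul(2, j))
Function('v')(Y, X) = Add(Mul(X, Add(-4, Y)), Mul(Y, Add(Y, Mul(2, X)))) (Function('v')(Y, X) = Add(Mul(Add(Y, Mul(2, X)), Y), Mul(Add(-4, Y), X)) = Add(Mul(Y, Add(Y, Mul(2, X))), Mul(X, Add(-4, Y))) = Add(Mul(X, Add(-4, Y)), Mul(Y, Add(Y, Mul(2, X)))))
b = Rational(-1, 250) (b = Mul(Rational(-1, 2), Pow(125, -1)) = Mul(Rational(-1, 2), Rational(1, 125)) = Rational(-1, 250) ≈ -0.0040000)
Mul(-71, Add(b, Function('v')(-2, 2))) = Mul(-71, Add(Rational(-1, 250), Add(Pow(-2, 2), Mul(-4, 2), Mul(3, 2, -2)))) = Mul(-71, Add(Rational(-1, 250), Add(4, -8, -12))) = Mul(-71, Add(Rational(-1, 250), -16)) = Mul(-71, Rational(-4001, 250)) = Rational(284071, 250)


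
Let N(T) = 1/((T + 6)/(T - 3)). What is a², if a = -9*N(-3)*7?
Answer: 15876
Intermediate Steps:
N(T) = (-3 + T)/(6 + T) (N(T) = 1/((6 + T)/(-3 + T)) = (-3 + T)/(6 + T))
a = 126 (a = -9*(-3 - 3)/(6 - 3)*7 = -9*(-6)/3*7 = -3*(-6)*7 = -9*(-2)*7 = 18*7 = 126)
a² = 126² = 15876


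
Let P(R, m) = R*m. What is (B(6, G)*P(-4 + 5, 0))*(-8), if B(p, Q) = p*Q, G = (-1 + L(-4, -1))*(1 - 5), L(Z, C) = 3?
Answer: 0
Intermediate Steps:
G = -8 (G = (-1 + 3)*(1 - 5) = 2*(-4) = -8)
B(p, Q) = Q*p
(B(6, G)*P(-4 + 5, 0))*(-8) = ((-8*6)*((-4 + 5)*0))*(-8) = -48*0*(-8) = 0*(-8) = 0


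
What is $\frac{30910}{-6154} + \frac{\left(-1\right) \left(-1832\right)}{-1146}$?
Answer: $- \frac{11674247}{1763121} \approx -6.6214$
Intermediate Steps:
$\frac{30910}{-6154} + \frac{\left(-1\right) \left(-1832\right)}{-1146} = 30910 \left(- \frac{1}{6154}\right) + 1832 \left(- \frac{1}{1146}\right) = - \frac{15455}{3077} - \frac{916}{573} = - \frac{11674247}{1763121}$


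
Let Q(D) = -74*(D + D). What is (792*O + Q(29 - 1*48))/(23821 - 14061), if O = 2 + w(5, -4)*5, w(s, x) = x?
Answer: -2861/2440 ≈ -1.1725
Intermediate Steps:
Q(D) = -148*D
O = -18 (O = 2 - 4*5 = 2 - 20 = -18)
(792*O + Q(29 - 1*48))/(23821 - 14061) = (792*(-18) - 148*(29 - 1*48))/(23821 - 14061) = (-14256 - 148*(29 - 48))/9760 = (-14256 - 148*(-19))*(1/9760) = (-14256 + 2812)*(1/9760) = -11444*1/9760 = -2861/2440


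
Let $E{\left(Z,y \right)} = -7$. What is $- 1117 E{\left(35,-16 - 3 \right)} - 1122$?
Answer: $6697$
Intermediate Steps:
$- 1117 E{\left(35,-16 - 3 \right)} - 1122 = \left(-1117\right) \left(-7\right) - 1122 = 7819 - 1122 = 6697$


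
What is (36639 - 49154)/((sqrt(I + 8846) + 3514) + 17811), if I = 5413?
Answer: -266882375/454741366 + 87605*sqrt(291)/454741366 ≈ -0.58360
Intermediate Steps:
(36639 - 49154)/((sqrt(I + 8846) + 3514) + 17811) = (36639 - 49154)/((sqrt(5413 + 8846) + 3514) + 17811) = -12515/((sqrt(14259) + 3514) + 17811) = -12515/((7*sqrt(291) + 3514) + 17811) = -12515/((3514 + 7*sqrt(291)) + 17811) = -12515/(21325 + 7*sqrt(291))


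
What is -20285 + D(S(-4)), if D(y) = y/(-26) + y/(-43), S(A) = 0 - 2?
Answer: -11339246/559 ≈ -20285.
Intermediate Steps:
S(A) = -2
D(y) = -69*y/1118 (D(y) = y*(-1/26) + y*(-1/43) = -y/26 - y/43 = -69*y/1118)
-20285 + D(S(-4)) = -20285 - 69/1118*(-2) = -20285 + 69/559 = -11339246/559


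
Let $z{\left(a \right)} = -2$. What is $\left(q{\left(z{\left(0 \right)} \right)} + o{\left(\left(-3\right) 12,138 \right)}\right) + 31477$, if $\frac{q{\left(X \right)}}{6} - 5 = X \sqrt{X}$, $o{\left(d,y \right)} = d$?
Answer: $31471 - 12 i \sqrt{2} \approx 31471.0 - 16.971 i$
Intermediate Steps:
$q{\left(X \right)} = 30 + 6 X^{\frac{3}{2}}$ ($q{\left(X \right)} = 30 + 6 X \sqrt{X} = 30 + 6 X^{\frac{3}{2}}$)
$\left(q{\left(z{\left(0 \right)} \right)} + o{\left(\left(-3\right) 12,138 \right)}\right) + 31477 = \left(\left(30 + 6 \left(-2\right)^{\frac{3}{2}}\right) - 36\right) + 31477 = \left(\left(30 + 6 \left(- 2 i \sqrt{2}\right)\right) - 36\right) + 31477 = \left(\left(30 - 12 i \sqrt{2}\right) - 36\right) + 31477 = \left(-6 - 12 i \sqrt{2}\right) + 31477 = 31471 - 12 i \sqrt{2}$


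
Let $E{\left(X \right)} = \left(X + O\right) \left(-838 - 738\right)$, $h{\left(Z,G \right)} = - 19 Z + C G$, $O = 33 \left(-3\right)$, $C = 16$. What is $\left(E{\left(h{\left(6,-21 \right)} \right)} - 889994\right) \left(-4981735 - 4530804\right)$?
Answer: $235625591030$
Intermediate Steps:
$O = -99$
$h{\left(Z,G \right)} = - 19 Z + 16 G$
$E{\left(X \right)} = 156024 - 1576 X$ ($E{\left(X \right)} = \left(X - 99\right) \left(-838 - 738\right) = \left(-99 + X\right) \left(-1576\right) = 156024 - 1576 X$)
$\left(E{\left(h{\left(6,-21 \right)} \right)} - 889994\right) \left(-4981735 - 4530804\right) = \left(\left(156024 - 1576 \left(\left(-19\right) 6 + 16 \left(-21\right)\right)\right) - 889994\right) \left(-4981735 - 4530804\right) = \left(\left(156024 - 1576 \left(-114 - 336\right)\right) - 889994\right) \left(-9512539\right) = \left(\left(156024 - -709200\right) - 889994\right) \left(-9512539\right) = \left(\left(156024 + 709200\right) - 889994\right) \left(-9512539\right) = \left(865224 - 889994\right) \left(-9512539\right) = \left(-24770\right) \left(-9512539\right) = 235625591030$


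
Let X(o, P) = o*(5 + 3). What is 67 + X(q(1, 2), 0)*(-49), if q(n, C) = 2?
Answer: -717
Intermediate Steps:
X(o, P) = 8*o (X(o, P) = o*8 = 8*o)
67 + X(q(1, 2), 0)*(-49) = 67 + (8*2)*(-49) = 67 + 16*(-49) = 67 - 784 = -717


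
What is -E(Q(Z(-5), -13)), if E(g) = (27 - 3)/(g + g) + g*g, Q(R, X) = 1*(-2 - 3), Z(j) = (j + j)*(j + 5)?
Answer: -113/5 ≈ -22.600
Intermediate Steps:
Z(j) = 2*j*(5 + j) (Z(j) = (2*j)*(5 + j) = 2*j*(5 + j))
Q(R, X) = -5 (Q(R, X) = 1*(-5) = -5)
E(g) = g² + 12/g (E(g) = 24/((2*g)) + g² = 24*(1/(2*g)) + g² = 12/g + g² = g² + 12/g)
-E(Q(Z(-5), -13)) = -(12 + (-5)³)/(-5) = -(-1)*(12 - 125)/5 = -(-1)*(-113)/5 = -1*113/5 = -113/5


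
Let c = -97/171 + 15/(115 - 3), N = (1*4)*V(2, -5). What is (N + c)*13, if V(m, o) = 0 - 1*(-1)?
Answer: 888017/19152 ≈ 46.367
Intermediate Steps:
V(m, o) = 1 (V(m, o) = 0 + 1 = 1)
N = 4 (N = (1*4)*1 = 4*1 = 4)
c = -8299/19152 (c = -97*1/171 + 15/112 = -97/171 + 15*(1/112) = -97/171 + 15/112 = -8299/19152 ≈ -0.43332)
(N + c)*13 = (4 - 8299/19152)*13 = (68309/19152)*13 = 888017/19152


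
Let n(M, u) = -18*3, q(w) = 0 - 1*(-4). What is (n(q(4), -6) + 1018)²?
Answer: 929296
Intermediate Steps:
q(w) = 4 (q(w) = 0 + 4 = 4)
n(M, u) = -54
(n(q(4), -6) + 1018)² = (-54 + 1018)² = 964² = 929296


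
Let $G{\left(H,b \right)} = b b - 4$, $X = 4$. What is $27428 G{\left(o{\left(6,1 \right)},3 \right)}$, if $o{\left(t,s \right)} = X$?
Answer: $137140$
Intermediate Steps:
$o{\left(t,s \right)} = 4$
$G{\left(H,b \right)} = -4 + b^{2}$ ($G{\left(H,b \right)} = b^{2} - 4 = -4 + b^{2}$)
$27428 G{\left(o{\left(6,1 \right)},3 \right)} = 27428 \left(-4 + 3^{2}\right) = 27428 \left(-4 + 9\right) = 27428 \cdot 5 = 137140$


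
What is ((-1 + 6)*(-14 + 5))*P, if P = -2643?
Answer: 118935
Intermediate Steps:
((-1 + 6)*(-14 + 5))*P = ((-1 + 6)*(-14 + 5))*(-2643) = (5*(-9))*(-2643) = -45*(-2643) = 118935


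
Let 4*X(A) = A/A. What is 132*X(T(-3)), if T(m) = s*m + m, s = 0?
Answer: 33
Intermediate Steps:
T(m) = m (T(m) = 0*m + m = 0 + m = m)
X(A) = 1/4 (X(A) = (A/A)/4 = (1/4)*1 = 1/4)
132*X(T(-3)) = 132*(1/4) = 33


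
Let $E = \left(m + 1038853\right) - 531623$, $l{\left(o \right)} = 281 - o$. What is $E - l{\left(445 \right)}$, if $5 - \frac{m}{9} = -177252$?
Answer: $2102707$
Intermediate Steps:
$m = 1595313$ ($m = 45 - -1595268 = 45 + 1595268 = 1595313$)
$E = 2102543$ ($E = \left(1595313 + 1038853\right) - 531623 = 2634166 - 531623 = 2102543$)
$E - l{\left(445 \right)} = 2102543 - \left(281 - 445\right) = 2102543 - -164 = 2102543 + 164 = 2102707$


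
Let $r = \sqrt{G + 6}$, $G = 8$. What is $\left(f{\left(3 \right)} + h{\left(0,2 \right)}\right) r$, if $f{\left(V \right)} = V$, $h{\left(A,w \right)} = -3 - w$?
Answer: $- 2 \sqrt{14} \approx -7.4833$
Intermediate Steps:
$r = \sqrt{14}$ ($r = \sqrt{8 + 6} = \sqrt{14} \approx 3.7417$)
$\left(f{\left(3 \right)} + h{\left(0,2 \right)}\right) r = \left(3 - 5\right) \sqrt{14} = - 2 \sqrt{14}$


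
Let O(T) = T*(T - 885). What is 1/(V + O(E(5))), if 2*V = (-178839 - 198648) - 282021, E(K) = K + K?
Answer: -1/338504 ≈ -2.9542e-6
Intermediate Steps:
E(K) = 2*K
V = -329754 (V = ((-178839 - 198648) - 282021)/2 = (-377487 - 282021)/2 = (½)*(-659508) = -329754)
O(T) = T*(-885 + T)
1/(V + O(E(5))) = 1/(-329754 + (2*5)*(-885 + 2*5)) = 1/(-329754 + 10*(-885 + 10)) = 1/(-329754 + 10*(-875)) = 1/(-329754 - 8750) = 1/(-338504) = -1/338504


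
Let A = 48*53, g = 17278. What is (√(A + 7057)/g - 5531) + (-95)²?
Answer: 3494 + √9601/17278 ≈ 3494.0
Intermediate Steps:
A = 2544
(√(A + 7057)/g - 5531) + (-95)² = (√(2544 + 7057)/17278 - 5531) + (-95)² = (√9601*(1/17278) - 5531) + 9025 = (√9601/17278 - 5531) + 9025 = (-5531 + √9601/17278) + 9025 = 3494 + √9601/17278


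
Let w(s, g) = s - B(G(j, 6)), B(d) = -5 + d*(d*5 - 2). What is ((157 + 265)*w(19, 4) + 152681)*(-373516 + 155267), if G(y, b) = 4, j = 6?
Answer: -28901623825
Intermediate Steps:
B(d) = -5 + d*(-2 + 5*d) (B(d) = -5 + d*(5*d - 2) = -5 + d*(-2 + 5*d))
w(s, g) = -67 + s (w(s, g) = s - (-5 - 2*4 + 5*4**2) = s - (-5 - 8 + 5*16) = s - (-5 - 8 + 80) = s - 1*67 = s - 67 = -67 + s)
((157 + 265)*w(19, 4) + 152681)*(-373516 + 155267) = ((157 + 265)*(-67 + 19) + 152681)*(-373516 + 155267) = (422*(-48) + 152681)*(-218249) = (-20256 + 152681)*(-218249) = 132425*(-218249) = -28901623825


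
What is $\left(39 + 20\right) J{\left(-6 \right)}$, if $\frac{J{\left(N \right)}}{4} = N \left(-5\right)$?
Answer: $7080$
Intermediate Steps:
$J{\left(N \right)} = - 20 N$ ($J{\left(N \right)} = 4 N \left(-5\right) = 4 \left(- 5 N\right) = - 20 N$)
$\left(39 + 20\right) J{\left(-6 \right)} = \left(39 + 20\right) \left(\left(-20\right) \left(-6\right)\right) = 59 \cdot 120 = 7080$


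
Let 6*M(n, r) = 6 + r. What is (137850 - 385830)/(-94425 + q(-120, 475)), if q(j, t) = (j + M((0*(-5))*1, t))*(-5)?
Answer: 297576/113071 ≈ 2.6318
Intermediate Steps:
M(n, r) = 1 + r/6 (M(n, r) = (6 + r)/6 = 1 + r/6)
q(j, t) = -5 - 5*j - 5*t/6 (q(j, t) = (j + (1 + t/6))*(-5) = (1 + j + t/6)*(-5) = -5 - 5*j - 5*t/6)
(137850 - 385830)/(-94425 + q(-120, 475)) = (137850 - 385830)/(-94425 + (-5 - 5*(-120) - ⅚*475)) = -247980/(-94425 + (-5 + 600 - 2375/6)) = -247980/(-94425 + 1195/6) = -247980/(-565355/6) = -247980*(-6/565355) = 297576/113071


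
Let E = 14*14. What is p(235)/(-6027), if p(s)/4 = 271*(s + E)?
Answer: -467204/6027 ≈ -77.519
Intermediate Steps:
E = 196
p(s) = 212464 + 1084*s (p(s) = 4*(271*(s + 196)) = 4*(271*(196 + s)) = 4*(53116 + 271*s) = 212464 + 1084*s)
p(235)/(-6027) = (212464 + 1084*235)/(-6027) = (212464 + 254740)*(-1/6027) = 467204*(-1/6027) = -467204/6027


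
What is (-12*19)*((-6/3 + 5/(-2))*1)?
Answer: 1026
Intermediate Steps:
(-12*19)*((-6/3 + 5/(-2))*1) = -228*(-6*⅓ + 5*(-½)) = -228*(-2 - 5/2) = -(-1026) = -228*(-9/2) = 1026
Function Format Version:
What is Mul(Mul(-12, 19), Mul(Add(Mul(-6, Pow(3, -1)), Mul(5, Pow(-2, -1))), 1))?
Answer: 1026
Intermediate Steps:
Mul(Mul(-12, 19), Mul(Add(Mul(-6, Pow(3, -1)), Mul(5, Pow(-2, -1))), 1)) = Mul(-228, Mul(Add(Mul(-6, Rational(1, 3)), Mul(5, Rational(-1, 2))), 1)) = Mul(-228, Mul(Add(-2, Rational(-5, 2)), 1)) = Mul(-228, Mul(Rational(-9, 2), 1)) = Mul(-228, Rational(-9, 2)) = 1026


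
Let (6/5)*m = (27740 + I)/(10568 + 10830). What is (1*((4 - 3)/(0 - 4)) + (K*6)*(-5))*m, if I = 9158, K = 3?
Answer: -33300445/256776 ≈ -129.69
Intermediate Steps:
m = 92245/64194 (m = 5*((27740 + 9158)/(10568 + 10830))/6 = 5*(36898/21398)/6 = 5*(36898*(1/21398))/6 = (5/6)*(18449/10699) = 92245/64194 ≈ 1.4370)
(1*((4 - 3)/(0 - 4)) + (K*6)*(-5))*m = (1*((4 - 3)/(0 - 4)) + (3*6)*(-5))*(92245/64194) = (1*(1/(-4)) + 18*(-5))*(92245/64194) = (1*(1*(-1/4)) - 90)*(92245/64194) = (1*(-1/4) - 90)*(92245/64194) = (-1/4 - 90)*(92245/64194) = -361/4*92245/64194 = -33300445/256776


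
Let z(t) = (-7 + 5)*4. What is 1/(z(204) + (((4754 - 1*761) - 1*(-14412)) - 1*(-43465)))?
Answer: 1/61862 ≈ 1.6165e-5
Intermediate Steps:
z(t) = -8 (z(t) = -2*4 = -8)
1/(z(204) + (((4754 - 1*761) - 1*(-14412)) - 1*(-43465))) = 1/(-8 + (((4754 - 1*761) - 1*(-14412)) - 1*(-43465))) = 1/(-8 + (((4754 - 761) + 14412) + 43465)) = 1/(-8 + ((3993 + 14412) + 43465)) = 1/(-8 + (18405 + 43465)) = 1/(-8 + 61870) = 1/61862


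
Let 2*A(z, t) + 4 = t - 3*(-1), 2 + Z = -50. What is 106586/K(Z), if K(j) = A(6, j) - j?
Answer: 213172/51 ≈ 4179.8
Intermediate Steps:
Z = -52 (Z = -2 - 50 = -52)
A(z, t) = -½ + t/2 (A(z, t) = -2 + (t - 3*(-1))/2 = -2 + (t + 3)/2 = -2 + (3 + t)/2 = -2 + (3/2 + t/2) = -½ + t/2)
K(j) = -½ - j/2 (K(j) = (-½ + j/2) - j = -½ - j/2)
106586/K(Z) = 106586/(-½ - ½*(-52)) = 106586/(-½ + 26) = 106586/(51/2) = 106586*(2/51) = 213172/51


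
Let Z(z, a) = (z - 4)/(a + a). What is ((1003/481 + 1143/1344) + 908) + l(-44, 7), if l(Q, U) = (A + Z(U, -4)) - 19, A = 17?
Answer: 195783925/215488 ≈ 908.56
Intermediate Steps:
Z(z, a) = (-4 + z)/(2*a) (Z(z, a) = (-4 + z)/((2*a)) = (-4 + z)*(1/(2*a)) = (-4 + z)/(2*a))
l(Q, U) = -3/2 - U/8 (l(Q, U) = (17 + (½)*(-4 + U)/(-4)) - 19 = (17 + (½)*(-¼)*(-4 + U)) - 19 = (17 + (½ - U/8)) - 19 = (35/2 - U/8) - 19 = -3/2 - U/8)
((1003/481 + 1143/1344) + 908) + l(-44, 7) = ((1003/481 + 1143/1344) + 908) + (-3/2 - ⅛*7) = ((1003*(1/481) + 1143*(1/1344)) + 908) + (-3/2 - 7/8) = ((1003/481 + 381/448) + 908) - 19/8 = (632605/215488 + 908) - 19/8 = 196295709/215488 - 19/8 = 195783925/215488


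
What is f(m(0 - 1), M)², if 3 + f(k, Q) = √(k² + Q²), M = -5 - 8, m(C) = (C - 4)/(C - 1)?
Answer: (6 - √701)²/4 ≈ 104.82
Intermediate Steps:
m(C) = (-4 + C)/(-1 + C)
M = -13
f(k, Q) = -3 + √(Q² + k²) (f(k, Q) = -3 + √(k² + Q²) = -3 + √(Q² + k²))
f(m(0 - 1), M)² = (-3 + √((-13)² + ((-4 + (0 - 1))/(-1 + (0 - 1)))²))² = (-3 + √(169 + ((-4 - 1)/(-1 - 1))²))² = (-3 + √(169 + (-5/(-2))²))² = (-3 + √(169 + (-½*(-5))²))² = (-3 + √(169 + (5/2)²))² = (-3 + √(169 + 25/4))² = (-3 + √(701/4))² = (-3 + √701/2)²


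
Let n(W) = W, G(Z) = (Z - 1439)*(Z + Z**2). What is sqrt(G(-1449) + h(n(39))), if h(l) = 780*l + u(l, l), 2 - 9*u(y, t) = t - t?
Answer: I*sqrt(54534893002)/3 ≈ 77842.0*I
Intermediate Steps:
u(y, t) = 2/9 (u(y, t) = 2/9 - (t - t)/9 = 2/9 - 1/9*0 = 2/9 + 0 = 2/9)
G(Z) = (-1439 + Z)*(Z + Z**2)
h(l) = 2/9 + 780*l (h(l) = 780*l + 2/9 = 2/9 + 780*l)
sqrt(G(-1449) + h(n(39))) = sqrt(-1449*(-1439 + (-1449)**2 - 1438*(-1449)) + (2/9 + 780*39)) = sqrt(-1449*(-1439 + 2099601 + 2083662) + (2/9 + 30420)) = sqrt(-1449*4181824 + 273782/9) = sqrt(-6059462976 + 273782/9) = sqrt(-54534893002/9) = I*sqrt(54534893002)/3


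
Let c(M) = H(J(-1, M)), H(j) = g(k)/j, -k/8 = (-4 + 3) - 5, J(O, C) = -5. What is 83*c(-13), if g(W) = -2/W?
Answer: 83/120 ≈ 0.69167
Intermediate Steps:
k = 48 (k = -8*((-4 + 3) - 5) = -8*(-1 - 5) = -8*(-6) = 48)
H(j) = -1/(24*j) (H(j) = (-2/48)/j = (-2*1/48)/j = -1/(24*j))
c(M) = 1/120 (c(M) = -1/24/(-5) = -1/24*(-1/5) = 1/120)
83*c(-13) = 83*(1/120) = 83/120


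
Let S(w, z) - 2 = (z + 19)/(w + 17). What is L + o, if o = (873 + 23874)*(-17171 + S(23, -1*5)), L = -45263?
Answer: -8498356891/20 ≈ -4.2492e+8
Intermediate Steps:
S(w, z) = 2 + (19 + z)/(17 + w) (S(w, z) = 2 + (z + 19)/(w + 17) = 2 + (19 + z)/(17 + w))
o = -8497451631/20 (o = (873 + 23874)*(-17171 + (53 - 1*5 + 2*23)/(17 + 23)) = 24747*(-17171 + (53 - 5 + 46)/40) = 24747*(-17171 + (1/40)*94) = 24747*(-17171 + 47/20) = 24747*(-343373/20) = -8497451631/20 ≈ -4.2487e+8)
L + o = -45263 - 8497451631/20 = -8498356891/20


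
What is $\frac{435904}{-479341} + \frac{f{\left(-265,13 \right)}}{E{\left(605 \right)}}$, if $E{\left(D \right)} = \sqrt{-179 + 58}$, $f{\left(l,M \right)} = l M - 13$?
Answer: $- \frac{435904}{479341} + \frac{3458 i}{11} \approx -0.90938 + 314.36 i$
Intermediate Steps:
$f{\left(l,M \right)} = -13 + M l$ ($f{\left(l,M \right)} = M l - 13 = -13 + M l$)
$E{\left(D \right)} = 11 i$ ($E{\left(D \right)} = \sqrt{-121} = 11 i$)
$\frac{435904}{-479341} + \frac{f{\left(-265,13 \right)}}{E{\left(605 \right)}} = \frac{435904}{-479341} + \frac{-13 + 13 \left(-265\right)}{11 i} = 435904 \left(- \frac{1}{479341}\right) + \left(-13 - 3445\right) \left(- \frac{i}{11}\right) = - \frac{435904}{479341} - 3458 \left(- \frac{i}{11}\right) = - \frac{435904}{479341} + \frac{3458 i}{11}$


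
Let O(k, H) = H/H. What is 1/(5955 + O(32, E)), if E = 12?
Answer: 1/5956 ≈ 0.00016790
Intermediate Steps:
O(k, H) = 1
1/(5955 + O(32, E)) = 1/(5955 + 1) = 1/5956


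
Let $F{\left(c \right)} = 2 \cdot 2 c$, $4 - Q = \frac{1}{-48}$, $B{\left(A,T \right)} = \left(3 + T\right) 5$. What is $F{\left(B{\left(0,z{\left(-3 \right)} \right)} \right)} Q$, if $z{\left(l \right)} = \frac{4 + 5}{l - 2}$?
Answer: $\frac{193}{2} \approx 96.5$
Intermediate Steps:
$z{\left(l \right)} = \frac{9}{-2 + l}$
$B{\left(A,T \right)} = 15 + 5 T$
$Q = \frac{193}{48}$ ($Q = 4 - \frac{1}{-48} = 4 - - \frac{1}{48} = 4 + \frac{1}{48} = \frac{193}{48} \approx 4.0208$)
$F{\left(c \right)} = 4 c$
$F{\left(B{\left(0,z{\left(-3 \right)} \right)} \right)} Q = 4 \left(15 + 5 \frac{9}{-2 - 3}\right) \frac{193}{48} = 4 \left(15 + 5 \frac{9}{-5}\right) \frac{193}{48} = 4 \left(15 + 5 \cdot 9 \left(- \frac{1}{5}\right)\right) \frac{193}{48} = 4 \left(15 + 5 \left(- \frac{9}{5}\right)\right) \frac{193}{48} = 4 \left(15 - 9\right) \frac{193}{48} = 4 \cdot 6 \cdot \frac{193}{48} = 24 \cdot \frac{193}{48} = \frac{193}{2}$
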